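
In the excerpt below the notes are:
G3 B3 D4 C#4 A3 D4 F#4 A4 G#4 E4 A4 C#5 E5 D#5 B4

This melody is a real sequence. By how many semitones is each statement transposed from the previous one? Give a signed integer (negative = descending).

7

With a 5-note motive the entries are G3, D4, A4, each up a 5th from the previous.
G3 to D4 spans +7 semitones.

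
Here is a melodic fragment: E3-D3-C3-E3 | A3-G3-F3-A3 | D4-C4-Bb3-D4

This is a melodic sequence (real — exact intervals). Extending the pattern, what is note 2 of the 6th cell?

Eb5

With 4-note cells, note 2 of each statement runs D3, G3, C4.
Each moves up a 4th. Continuing: F4 → Bb4 → Eb5.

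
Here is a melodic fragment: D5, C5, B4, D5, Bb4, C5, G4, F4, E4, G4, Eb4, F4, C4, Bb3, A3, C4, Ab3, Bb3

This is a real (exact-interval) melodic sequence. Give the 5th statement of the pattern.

The 6-note cells begin on D5, G4, C4 — each down a 5th from the last.
Extending down a 5th: F3 → Bb2.
So cell 5 is Bb2 Ab2 G2 Bb2 Gb2 Ab2.

Bb2 Ab2 G2 Bb2 Gb2 Ab2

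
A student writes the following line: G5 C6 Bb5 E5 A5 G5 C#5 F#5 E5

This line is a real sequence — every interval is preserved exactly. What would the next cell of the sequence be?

A#4 D#5 C#5

With a 3-note motive the entries are G5, E5, C#5, each down a 3rd from the previous.
From A#4 the exact shape gives A#4 D#5 C#5.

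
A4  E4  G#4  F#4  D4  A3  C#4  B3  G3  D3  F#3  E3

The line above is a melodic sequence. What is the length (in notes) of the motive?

12 notes total. Splitting into 3 groups of 4:
A4 E4 G#4 F#4 | D4 A3 C#4 B3 | G3 D3 F#3 E3
Each cell is the previous one down a 5th — so the unit is 4 notes.

4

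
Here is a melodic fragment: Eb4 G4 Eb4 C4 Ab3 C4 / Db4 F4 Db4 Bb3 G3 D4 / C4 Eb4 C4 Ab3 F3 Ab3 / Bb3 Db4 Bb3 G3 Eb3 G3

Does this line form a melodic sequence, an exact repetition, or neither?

Note 6 of cell 2 is D4; if this were a sequence it would be Bb3. No unit length gives a consistent transposition pattern.

neither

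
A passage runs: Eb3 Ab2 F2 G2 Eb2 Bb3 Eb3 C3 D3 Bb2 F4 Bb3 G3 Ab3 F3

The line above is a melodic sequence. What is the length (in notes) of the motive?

5

15 notes total. Splitting into 3 groups of 5:
Eb3 Ab2 F2 G2 Eb2 | Bb3 Eb3 C3 D3 Bb2 | F4 Bb3 G3 Ab3 F3
Every group is a transposition up a 5th of the one before; no shorter unit works.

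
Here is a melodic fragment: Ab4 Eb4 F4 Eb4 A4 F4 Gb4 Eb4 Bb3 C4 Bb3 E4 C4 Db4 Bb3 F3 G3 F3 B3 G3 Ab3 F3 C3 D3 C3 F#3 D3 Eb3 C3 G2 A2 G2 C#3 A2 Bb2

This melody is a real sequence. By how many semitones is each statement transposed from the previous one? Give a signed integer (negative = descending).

With a 7-note motive the entries are Ab4, Eb4, Bb3, F3, C3, each down a 4th from the previous.
Counting half-steps from Ab4 to Eb4: -5.

-5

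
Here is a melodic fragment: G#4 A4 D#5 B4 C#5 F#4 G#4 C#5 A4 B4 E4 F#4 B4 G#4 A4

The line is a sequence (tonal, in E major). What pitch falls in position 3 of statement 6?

The unit is 5 notes. Position-3 pitches of the 3 shown cells: D#5, C#5, B4.
Each moves down a 2nd. Continuing: A4 → G#4 → F#4.

F#4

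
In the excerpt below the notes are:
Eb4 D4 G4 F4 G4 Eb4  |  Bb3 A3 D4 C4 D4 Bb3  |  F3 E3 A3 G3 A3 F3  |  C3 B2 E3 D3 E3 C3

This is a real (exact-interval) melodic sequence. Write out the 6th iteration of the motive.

D2 C#2 F#2 E2 F#2 D2

Unit = 6 notes; the statements start on Eb4, Bb3, F3, C3, moving down a 4th each time.
Extending down a 4th: G2 → D2.
From D2 the exact shape gives D2 C#2 F#2 E2 F#2 D2.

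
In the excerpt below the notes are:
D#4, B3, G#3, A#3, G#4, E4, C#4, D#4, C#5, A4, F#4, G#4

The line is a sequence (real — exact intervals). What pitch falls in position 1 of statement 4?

The unit is 4 notes. Position-1 pitches of the 3 shown cells: D#4, G#4, C#5.
Each moves up a 4th; the next is F#5.

F#5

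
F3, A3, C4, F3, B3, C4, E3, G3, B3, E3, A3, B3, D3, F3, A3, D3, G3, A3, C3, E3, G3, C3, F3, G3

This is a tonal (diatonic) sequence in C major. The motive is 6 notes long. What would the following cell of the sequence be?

B2 D3 F3 B2 E3 F3

Taking 6-note groups, the heads are F3, E3, D3, C3: the pattern moves down a 2nd.
So cell 5 is B2 D3 F3 B2 E3 F3.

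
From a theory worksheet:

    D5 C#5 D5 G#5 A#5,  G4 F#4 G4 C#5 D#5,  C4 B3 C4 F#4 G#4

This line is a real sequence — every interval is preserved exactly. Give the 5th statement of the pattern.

Bb2 A2 Bb2 E3 F#3

The 5-note cells begin on D5, G4, C4 — each down a 5th from the last.
Extending down a 5th: F3 → Bb2.
Statement 5 starts on Bb2 and keeps the same exact contour: Bb2 A2 Bb2 E3 F#3.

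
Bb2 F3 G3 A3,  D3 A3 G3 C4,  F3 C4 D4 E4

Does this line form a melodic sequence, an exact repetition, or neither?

neither

Note 3 of cell 2 is G3; if this were a sequence it would be Bb3. No unit length gives a consistent transposition pattern.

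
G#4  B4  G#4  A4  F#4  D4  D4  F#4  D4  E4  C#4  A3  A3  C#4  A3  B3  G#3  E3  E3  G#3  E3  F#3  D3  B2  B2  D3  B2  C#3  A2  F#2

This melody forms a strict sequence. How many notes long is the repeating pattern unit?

6

Try groups of 6 (5 cells in 30 notes):
G#4 B4 G#4 A4 F#4 D4 | D4 F#4 D4 E4 C#4 A3 | A3 C#4 A3 B3 G#3 E3 | E3 G#3 E3 F#3 D3 B2 | B2 D3 B2 C#3 A2 F#2
Every group is a transposition down a 4th of the one before; no shorter unit works.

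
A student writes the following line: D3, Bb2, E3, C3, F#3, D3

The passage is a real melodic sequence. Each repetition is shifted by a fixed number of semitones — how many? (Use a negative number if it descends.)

Unit = 2 notes; the statements start on D3, E3, F#3, moving up a 2nd each time.
D3 to E3 spans +2 semitones.

2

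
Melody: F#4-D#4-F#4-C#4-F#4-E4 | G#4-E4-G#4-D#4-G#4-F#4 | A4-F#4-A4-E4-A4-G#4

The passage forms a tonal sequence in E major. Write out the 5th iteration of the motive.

With a 6-note motive the entries are F#4, G#4, A4, each up a 2nd from the previous.
Continuing the starts: B4 → C#5.
Statement 5 starts on C#5 and keeps the same diatonic contour: C#5 A4 C#5 G#4 C#5 B4.

C#5 A4 C#5 G#4 C#5 B4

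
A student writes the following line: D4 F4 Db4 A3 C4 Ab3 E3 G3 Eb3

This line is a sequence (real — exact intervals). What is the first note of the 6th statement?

The 3-note cells begin on D4, A3, E3 — each down a 4th from the last.
Continuing: B2 → F#2 → C#2. Statement 6 starts on C#2.

C#2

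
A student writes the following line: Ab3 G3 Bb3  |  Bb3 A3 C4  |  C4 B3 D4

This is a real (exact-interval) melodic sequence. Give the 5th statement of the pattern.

E4 D#4 F#4

Taking 3-note groups, the heads are Ab3, Bb3, C4: the pattern moves up a 2nd.
Continuing the starts: D4 → E4.
So cell 5 is E4 D#4 F#4.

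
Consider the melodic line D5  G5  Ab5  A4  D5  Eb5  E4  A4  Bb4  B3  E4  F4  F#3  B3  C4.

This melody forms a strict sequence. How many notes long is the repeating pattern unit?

3

Try groups of 3 (5 cells in 15 notes):
D5 G5 Ab5 | A4 D5 Eb5 | E4 A4 Bb4 | B3 E4 F4 | F#3 B3 C4
That's a consistent down a 4th shift per cell, and no other grouping gives one.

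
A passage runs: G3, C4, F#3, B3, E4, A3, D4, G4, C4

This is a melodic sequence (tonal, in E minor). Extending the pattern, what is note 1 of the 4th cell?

F#4

With 3-note cells, note 1 of each statement runs G3, B3, D4.
From D4, up a 3rd gives F#4.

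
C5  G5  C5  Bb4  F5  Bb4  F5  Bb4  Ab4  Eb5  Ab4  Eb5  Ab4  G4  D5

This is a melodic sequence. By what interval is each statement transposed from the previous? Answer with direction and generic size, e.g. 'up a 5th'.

Unit = 5 notes; the statements start on C5, Bb4, Ab4, moving down a 2nd each time.
C5 to Bb4 is down a 2nd.

down a 2nd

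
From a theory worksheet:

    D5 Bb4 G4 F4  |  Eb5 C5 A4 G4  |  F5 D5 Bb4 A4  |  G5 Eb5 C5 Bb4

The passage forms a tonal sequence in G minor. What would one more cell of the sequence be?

Taking 4-note groups, the heads are D5, Eb5, F5, G5: the pattern moves up a 2nd.
From A5 the diatonic shape gives A5 F5 D5 C5.

A5 F5 D5 C5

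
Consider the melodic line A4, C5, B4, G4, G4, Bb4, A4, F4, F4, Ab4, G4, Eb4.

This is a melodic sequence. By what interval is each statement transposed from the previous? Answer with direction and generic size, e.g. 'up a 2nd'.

down a 2nd

With a 4-note motive the entries are A4, G4, F4, each down a 2nd from the previous.
A4 to G4 is down a 2nd.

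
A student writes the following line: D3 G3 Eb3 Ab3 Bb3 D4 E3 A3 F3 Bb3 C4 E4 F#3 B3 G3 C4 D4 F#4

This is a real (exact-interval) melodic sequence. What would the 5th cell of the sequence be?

A#3 D#4 B3 E4 F#4 A#4

With a 6-note motive the entries are D3, E3, F#3, each up a 2nd from the previous.
Continuing the starts: G#3 → A#3.
So cell 5 is A#3 D#4 B3 E4 F#4 A#4.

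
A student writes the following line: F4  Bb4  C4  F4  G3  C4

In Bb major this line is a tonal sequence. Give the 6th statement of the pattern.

With a 2-note motive the entries are F4, C4, G3, each down a 4th from the previous.
Continuing the starts: D3 → A2 → Eb2.
From Eb2 the diatonic shape gives Eb2 A2.

Eb2 A2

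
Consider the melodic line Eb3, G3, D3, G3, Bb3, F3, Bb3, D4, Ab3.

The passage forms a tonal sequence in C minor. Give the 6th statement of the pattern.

Ab4 C5 G4

The 3-note cells begin on Eb3, G3, Bb3 — each up a 3rd from the last.
Carrying on: D4 → F4 → Ab4.
So cell 6 is Ab4 C5 G4.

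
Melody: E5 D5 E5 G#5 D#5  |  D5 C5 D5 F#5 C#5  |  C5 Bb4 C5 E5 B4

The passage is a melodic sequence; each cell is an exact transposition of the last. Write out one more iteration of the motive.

With a 5-note motive the entries are E5, D5, C5, each down a 2nd from the previous.
From Bb4 the exact shape gives Bb4 Ab4 Bb4 D5 A4.

Bb4 Ab4 Bb4 D5 A4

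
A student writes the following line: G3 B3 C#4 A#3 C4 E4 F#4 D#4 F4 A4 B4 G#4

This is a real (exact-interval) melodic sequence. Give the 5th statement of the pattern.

Taking 4-note groups, the heads are G3, C4, F4: the pattern moves up a 4th.
Extending up a 4th: Bb4 → Eb5.
From Eb5 the exact shape gives Eb5 G5 A5 F#5.

Eb5 G5 A5 F#5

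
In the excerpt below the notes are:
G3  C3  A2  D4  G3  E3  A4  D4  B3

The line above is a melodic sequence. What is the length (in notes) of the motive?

9 notes total. Splitting into 3 groups of 3:
G3 C3 A2 | D4 G3 E3 | A4 D4 B3
Every group is a transposition up a 5th of the one before; no shorter unit works.

3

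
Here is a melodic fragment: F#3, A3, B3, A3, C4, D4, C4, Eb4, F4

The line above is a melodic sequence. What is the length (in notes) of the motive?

9 notes total. Splitting into 3 groups of 3:
F#3 A3 B3 | A3 C4 D4 | C4 Eb4 F4
Each cell is the previous one up a 3rd — so the unit is 3 notes.

3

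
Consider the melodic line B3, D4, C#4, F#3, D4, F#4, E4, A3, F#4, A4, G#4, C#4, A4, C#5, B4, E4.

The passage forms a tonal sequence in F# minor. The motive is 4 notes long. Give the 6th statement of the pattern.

With a 4-note motive the entries are B3, D4, F#4, A4, each up a 3rd from the previous.
Continuing the starts: C#5 → E5.
So cell 6 is E5 G#5 F#5 B4.

E5 G#5 F#5 B4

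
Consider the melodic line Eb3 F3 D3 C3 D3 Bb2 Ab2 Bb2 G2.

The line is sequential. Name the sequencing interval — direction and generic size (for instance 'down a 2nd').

Unit = 3 notes; the statements start on Eb3, C3, Ab2, moving down a 3rd each time.
Eb3 to C3 is down a 3rd.

down a 3rd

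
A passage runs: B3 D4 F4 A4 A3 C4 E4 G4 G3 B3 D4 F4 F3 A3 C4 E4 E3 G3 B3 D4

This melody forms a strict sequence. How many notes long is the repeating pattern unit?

4

There are 20 notes; a 4-note unit gives 5 cells:
B3 D4 F4 A4 | A3 C4 E4 G4 | G3 B3 D4 F4 | F3 A3 C4 E4 | E3 G3 B3 D4
Each cell is the previous one down a 2nd — so the unit is 4 notes.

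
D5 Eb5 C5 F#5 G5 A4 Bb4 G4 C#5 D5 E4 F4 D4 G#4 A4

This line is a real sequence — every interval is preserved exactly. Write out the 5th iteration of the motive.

The 5-note cells begin on D5, A4, E4 — each down a 4th from the last.
Extending down a 4th: B3 → F#3.
Statement 5 starts on F#3 and keeps the same exact contour: F#3 G3 E3 A#3 B3.

F#3 G3 E3 A#3 B3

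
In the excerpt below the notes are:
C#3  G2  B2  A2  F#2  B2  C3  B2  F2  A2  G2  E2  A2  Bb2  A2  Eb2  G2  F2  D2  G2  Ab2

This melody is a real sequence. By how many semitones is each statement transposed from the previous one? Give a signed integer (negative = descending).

-2

Unit = 7 notes; the statements start on C#3, B2, A2, moving down a 2nd each time.
C#3→B2 is 47 − 49 = -2 semitones.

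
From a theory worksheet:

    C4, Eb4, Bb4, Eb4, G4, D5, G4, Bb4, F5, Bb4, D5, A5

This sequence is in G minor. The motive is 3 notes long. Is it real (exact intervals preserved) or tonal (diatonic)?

Every note is diatonic to G minor.
Cell 1 has +3 semitones from note 1 to 2, but cell 2 has +4 — the interval quality changes while the contour stays the same, which is the hallmark of a tonal sequence.

tonal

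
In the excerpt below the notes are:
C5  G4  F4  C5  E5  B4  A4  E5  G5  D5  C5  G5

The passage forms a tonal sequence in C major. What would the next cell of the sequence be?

Taking 4-note groups, the heads are C5, E5, G5: the pattern moves up a 3rd.
From B5 the diatonic shape gives B5 F5 E5 B5.

B5 F5 E5 B5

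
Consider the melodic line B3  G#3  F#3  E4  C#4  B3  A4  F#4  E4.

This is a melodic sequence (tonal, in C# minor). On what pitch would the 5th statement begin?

G#5

The 3-note cells begin on B3, E4, A4 — each up a 4th from the last.
Extending the heads up a 4th: D#5 → G#5.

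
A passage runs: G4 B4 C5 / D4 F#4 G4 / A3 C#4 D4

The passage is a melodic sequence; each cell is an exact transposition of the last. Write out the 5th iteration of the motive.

The 3-note cells begin on G4, D4, A3 — each down a 4th from the last.
Carrying on: E3 → B2.
From B2 the exact shape gives B2 D#3 E3.

B2 D#3 E3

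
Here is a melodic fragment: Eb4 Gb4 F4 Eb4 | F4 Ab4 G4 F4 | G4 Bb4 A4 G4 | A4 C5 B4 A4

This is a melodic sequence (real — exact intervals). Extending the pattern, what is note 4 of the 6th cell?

C#5

The unit is 4 notes. Position-4 pitches of the 4 shown cells: Eb4, F4, G4, A4.
Carrying that up a 2nd forward: B4 → C#5.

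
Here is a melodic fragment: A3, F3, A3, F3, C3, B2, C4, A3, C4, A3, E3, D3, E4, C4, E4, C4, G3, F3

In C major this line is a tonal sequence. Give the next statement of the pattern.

G4 E4 G4 E4 B3 A3

Unit = 6 notes; the statements start on A3, C4, E4, moving up a 3rd each time.
Statement 4 starts on G4 and keeps the same diatonic contour: G4 E4 G4 E4 B3 A3.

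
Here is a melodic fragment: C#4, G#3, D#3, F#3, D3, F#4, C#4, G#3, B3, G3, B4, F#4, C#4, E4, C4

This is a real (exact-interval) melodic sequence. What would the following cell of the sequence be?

E5 B4 F#4 A4 F4

With a 5-note motive the entries are C#4, F#4, B4, each up a 4th from the previous.
From E5 the exact shape gives E5 B4 F#4 A4 F4.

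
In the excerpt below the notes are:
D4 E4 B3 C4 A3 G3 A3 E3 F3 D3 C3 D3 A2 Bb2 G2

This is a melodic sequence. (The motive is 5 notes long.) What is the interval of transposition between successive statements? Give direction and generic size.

With a 5-note motive the entries are D4, G3, C3, each down a 5th from the previous.
From D4 to G3: down a 5th.

down a 5th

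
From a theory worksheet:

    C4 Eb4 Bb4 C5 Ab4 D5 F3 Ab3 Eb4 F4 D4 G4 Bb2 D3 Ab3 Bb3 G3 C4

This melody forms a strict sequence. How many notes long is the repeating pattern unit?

Try groups of 6 (3 cells in 18 notes):
C4 Eb4 Bb4 C5 Ab4 D5 | F3 Ab3 Eb4 F4 D4 G4 | Bb2 D3 Ab3 Bb3 G3 C4
Every group is a transposition down a 5th of the one before; no shorter unit works.

6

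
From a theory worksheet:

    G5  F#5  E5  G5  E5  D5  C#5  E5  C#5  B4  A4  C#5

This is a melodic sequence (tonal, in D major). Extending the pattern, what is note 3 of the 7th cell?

With 4-note cells, note 3 of each statement runs E5, C#5, A4.
Extending down a 3rd: F#4 → D4 → B3 → G3.

G3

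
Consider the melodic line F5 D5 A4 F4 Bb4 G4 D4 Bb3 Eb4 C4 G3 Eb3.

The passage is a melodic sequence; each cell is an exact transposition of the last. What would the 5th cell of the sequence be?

Db3 Bb2 F2 Db2

Unit = 4 notes; the statements start on F5, Bb4, Eb4, moving down a 5th each time.
Extending down a 5th: Ab3 → Db3.
Statement 5 starts on Db3 and keeps the same exact contour: Db3 Bb2 F2 Db2.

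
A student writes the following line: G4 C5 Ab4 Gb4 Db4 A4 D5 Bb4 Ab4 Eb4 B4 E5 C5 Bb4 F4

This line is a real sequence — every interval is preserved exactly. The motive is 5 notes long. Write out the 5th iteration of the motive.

D#5 G#5 E5 D5 A4

Taking 5-note groups, the heads are G4, A4, B4: the pattern moves up a 2nd.
Carrying on: C#5 → D#5.
Statement 5 starts on D#5 and keeps the same exact contour: D#5 G#5 E5 D5 A4.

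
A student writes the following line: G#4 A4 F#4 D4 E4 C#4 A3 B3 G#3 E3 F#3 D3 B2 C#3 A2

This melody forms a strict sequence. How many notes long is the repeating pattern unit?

There are 15 notes; a 3-note unit gives 5 cells:
G#4 A4 F#4 | D4 E4 C#4 | A3 B3 G#3 | E3 F#3 D3 | B2 C#3 A2
Every group is a transposition down a 4th of the one before; no shorter unit works.

3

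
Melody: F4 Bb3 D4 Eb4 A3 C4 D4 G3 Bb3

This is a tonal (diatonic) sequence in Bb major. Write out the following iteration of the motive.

Unit = 3 notes; the statements start on F4, Eb4, D4, moving down a 2nd each time.
So cell 4 is C4 F3 A3.

C4 F3 A3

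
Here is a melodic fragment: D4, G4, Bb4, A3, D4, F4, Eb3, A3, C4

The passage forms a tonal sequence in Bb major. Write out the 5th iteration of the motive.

The 3-note cells begin on D4, A3, Eb3 — each down a 4th from the last.
Carrying on: Bb2 → F2.
Statement 5 starts on F2 and keeps the same diatonic contour: F2 Bb2 D3.

F2 Bb2 D3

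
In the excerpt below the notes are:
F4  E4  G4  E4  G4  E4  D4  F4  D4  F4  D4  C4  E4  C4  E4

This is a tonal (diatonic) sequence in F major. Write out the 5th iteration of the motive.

Bb3 A3 C4 A3 C4

The 5-note cells begin on F4, E4, D4 — each down a 2nd from the last.
Carrying on: C4 → Bb3.
Statement 5 starts on Bb3 and keeps the same diatonic contour: Bb3 A3 C4 A3 C4.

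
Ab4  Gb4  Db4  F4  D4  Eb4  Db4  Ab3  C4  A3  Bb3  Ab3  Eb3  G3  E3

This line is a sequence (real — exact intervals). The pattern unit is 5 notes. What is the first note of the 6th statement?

Unit = 5 notes; the statements start on Ab4, Eb4, Bb3, moving down a 4th each time.
Continuing: F3 → C3 → G2. Statement 6 starts on G2.

G2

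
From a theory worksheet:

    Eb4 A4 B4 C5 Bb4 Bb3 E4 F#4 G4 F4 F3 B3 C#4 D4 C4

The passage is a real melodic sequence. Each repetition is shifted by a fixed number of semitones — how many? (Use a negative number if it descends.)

Unit = 5 notes; the statements start on Eb4, Bb3, F3, moving down a 4th each time.
Eb4 to Bb3 spans -5 semitones.

-5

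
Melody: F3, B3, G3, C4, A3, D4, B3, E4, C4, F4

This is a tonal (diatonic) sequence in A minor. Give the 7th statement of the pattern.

Taking 2-note groups, the heads are F3, G3, A3, B3, C4: the pattern moves up a 2nd.
Continuing the starts: D4 → E4.
From E4 the diatonic shape gives E4 A4.

E4 A4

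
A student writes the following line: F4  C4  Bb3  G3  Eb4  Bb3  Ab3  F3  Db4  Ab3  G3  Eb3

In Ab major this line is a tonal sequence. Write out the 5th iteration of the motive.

Unit = 4 notes; the statements start on F4, Eb4, Db4, moving down a 2nd each time.
Extending down a 2nd: C4 → Bb3.
Statement 5 starts on Bb3 and keeps the same diatonic contour: Bb3 F3 Eb3 C3.

Bb3 F3 Eb3 C3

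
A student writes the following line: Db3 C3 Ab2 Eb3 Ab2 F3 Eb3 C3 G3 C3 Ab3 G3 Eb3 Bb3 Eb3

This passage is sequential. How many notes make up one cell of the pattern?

15 notes total. Splitting into 3 groups of 5:
Db3 C3 Ab2 Eb3 Ab2 | F3 Eb3 C3 G3 C3 | Ab3 G3 Eb3 Bb3 Eb3
Each cell is the previous one up a 3rd — so the unit is 5 notes.

5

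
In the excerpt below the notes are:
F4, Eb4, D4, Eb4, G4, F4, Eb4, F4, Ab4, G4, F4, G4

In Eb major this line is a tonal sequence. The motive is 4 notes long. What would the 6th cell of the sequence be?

With a 4-note motive the entries are F4, G4, Ab4, each up a 2nd from the previous.
Continuing the starts: Bb4 → C5 → D5.
Statement 6 starts on D5 and keeps the same diatonic contour: D5 C5 Bb4 C5.

D5 C5 Bb4 C5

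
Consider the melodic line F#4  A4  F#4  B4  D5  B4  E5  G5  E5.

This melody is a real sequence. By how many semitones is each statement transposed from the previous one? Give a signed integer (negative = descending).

With a 3-note motive the entries are F#4, B4, E5, each up a 4th from the previous.
F#4 to B4 spans +5 semitones.

5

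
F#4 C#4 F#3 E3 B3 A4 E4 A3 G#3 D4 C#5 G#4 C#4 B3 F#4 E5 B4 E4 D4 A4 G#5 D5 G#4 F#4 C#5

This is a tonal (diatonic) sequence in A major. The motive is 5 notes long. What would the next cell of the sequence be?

Unit = 5 notes; the statements start on F#4, A4, C#5, E5, G#5, moving up a 3rd each time.
From B5 the diatonic shape gives B5 F#5 B4 A4 E5.

B5 F#5 B4 A4 E5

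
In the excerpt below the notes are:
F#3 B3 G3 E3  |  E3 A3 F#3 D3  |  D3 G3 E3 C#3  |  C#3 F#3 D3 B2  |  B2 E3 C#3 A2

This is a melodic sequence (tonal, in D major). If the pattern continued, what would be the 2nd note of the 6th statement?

With 4-note cells, note 2 of each statement runs B3, A3, G3, F#3, E3.
Each moves down a 2nd; the next is D3.

D3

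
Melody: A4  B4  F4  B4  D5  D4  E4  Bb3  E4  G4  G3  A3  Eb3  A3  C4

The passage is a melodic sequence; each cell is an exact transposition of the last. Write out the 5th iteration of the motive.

Taking 5-note groups, the heads are A4, D4, G3: the pattern moves down a 5th.
Extending down a 5th: C3 → F2.
So cell 5 is F2 G2 Db2 G2 Bb2.

F2 G2 Db2 G2 Bb2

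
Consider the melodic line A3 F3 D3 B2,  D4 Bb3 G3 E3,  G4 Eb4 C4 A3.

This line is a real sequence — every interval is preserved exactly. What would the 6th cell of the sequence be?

Bb5 Gb5 Eb5 C5

Taking 4-note groups, the heads are A3, D4, G4: the pattern moves up a 4th.
Continuing the starts: C5 → F5 → Bb5.
From Bb5 the exact shape gives Bb5 Gb5 Eb5 C5.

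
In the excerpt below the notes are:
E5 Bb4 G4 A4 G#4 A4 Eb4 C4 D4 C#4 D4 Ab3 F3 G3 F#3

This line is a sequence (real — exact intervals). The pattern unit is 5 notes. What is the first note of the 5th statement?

With a 5-note motive the entries are E5, A4, D4, each down a 5th from the previous.
Continuing: G3 → C3. Statement 5 starts on C3.

C3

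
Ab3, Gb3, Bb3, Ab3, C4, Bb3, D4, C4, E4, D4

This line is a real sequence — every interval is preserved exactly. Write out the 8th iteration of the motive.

A#4 G#4

Taking 2-note groups, the heads are Ab3, Bb3, C4, D4, E4: the pattern moves up a 2nd.
Carrying on: F#4 → G#4 → A#4.
Statement 8 starts on A#4 and keeps the same exact contour: A#4 G#4.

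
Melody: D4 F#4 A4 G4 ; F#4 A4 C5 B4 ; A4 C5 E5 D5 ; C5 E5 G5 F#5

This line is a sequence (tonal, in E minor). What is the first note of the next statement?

E5

Unit = 4 notes; the statements start on D4, F#4, A4, C5, moving up a 3rd each time.
The next head, up a 3rd from C5, is E5.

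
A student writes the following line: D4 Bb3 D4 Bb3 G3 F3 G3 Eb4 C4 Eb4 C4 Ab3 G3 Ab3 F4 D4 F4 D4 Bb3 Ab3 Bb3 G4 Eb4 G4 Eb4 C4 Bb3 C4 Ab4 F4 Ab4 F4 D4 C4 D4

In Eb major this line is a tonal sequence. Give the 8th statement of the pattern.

The 7-note cells begin on D4, Eb4, F4, G4, Ab4 — each up a 2nd from the last.
Extending up a 2nd: Bb4 → C5 → D5.
So cell 8 is D5 Bb4 D5 Bb4 G4 F4 G4.

D5 Bb4 D5 Bb4 G4 F4 G4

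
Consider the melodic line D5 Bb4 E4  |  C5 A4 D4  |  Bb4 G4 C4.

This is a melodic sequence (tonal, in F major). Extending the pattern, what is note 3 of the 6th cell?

With 3-note cells, note 3 of each statement runs E4, D4, C4.
Extending down a 2nd: Bb3 → A3 → G3.

G3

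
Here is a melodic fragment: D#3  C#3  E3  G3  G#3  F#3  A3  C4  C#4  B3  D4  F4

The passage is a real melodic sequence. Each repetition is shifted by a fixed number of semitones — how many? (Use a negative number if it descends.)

The 4-note cells begin on D#3, G#3, C#4 — each up a 4th from the last.
Counting half-steps from D#3 to G#3: 5.

5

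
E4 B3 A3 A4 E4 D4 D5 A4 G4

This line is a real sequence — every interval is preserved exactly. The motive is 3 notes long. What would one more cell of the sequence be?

Unit = 3 notes; the statements start on E4, A4, D5, moving up a 4th each time.
Statement 4 starts on G5 and keeps the same exact contour: G5 D5 C5.

G5 D5 C5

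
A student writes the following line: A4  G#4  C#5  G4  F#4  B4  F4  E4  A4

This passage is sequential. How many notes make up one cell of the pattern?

3

Try groups of 3 (3 cells in 9 notes):
A4 G#4 C#5 | G4 F#4 B4 | F4 E4 A4
Each cell is the previous one down a 2nd — so the unit is 3 notes.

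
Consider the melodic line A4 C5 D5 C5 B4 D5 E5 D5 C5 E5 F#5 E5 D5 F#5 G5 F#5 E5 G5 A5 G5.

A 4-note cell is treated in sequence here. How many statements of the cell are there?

5

20 notes in groups of 4 gives 20/4 = 5 statements.
Starts: A4, B4, C5, D5, E5 — each up a 2nd.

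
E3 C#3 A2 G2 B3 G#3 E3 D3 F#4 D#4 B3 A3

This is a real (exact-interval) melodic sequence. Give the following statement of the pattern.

Taking 4-note groups, the heads are E3, B3, F#4: the pattern moves up a 5th.
So cell 4 is C#5 A#4 F#4 E4.

C#5 A#4 F#4 E4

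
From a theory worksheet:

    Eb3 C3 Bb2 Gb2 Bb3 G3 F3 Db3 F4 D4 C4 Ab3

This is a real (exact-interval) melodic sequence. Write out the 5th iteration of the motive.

Unit = 4 notes; the statements start on Eb3, Bb3, F4, moving up a 5th each time.
Carrying on: C5 → G5.
Statement 5 starts on G5 and keeps the same exact contour: G5 E5 D5 Bb4.

G5 E5 D5 Bb4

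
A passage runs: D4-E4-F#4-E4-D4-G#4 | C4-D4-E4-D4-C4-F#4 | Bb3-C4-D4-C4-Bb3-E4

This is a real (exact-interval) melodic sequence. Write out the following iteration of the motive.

Ab3 Bb3 C4 Bb3 Ab3 D4

With a 6-note motive the entries are D4, C4, Bb3, each down a 2nd from the previous.
From Ab3 the exact shape gives Ab3 Bb3 C4 Bb3 Ab3 D4.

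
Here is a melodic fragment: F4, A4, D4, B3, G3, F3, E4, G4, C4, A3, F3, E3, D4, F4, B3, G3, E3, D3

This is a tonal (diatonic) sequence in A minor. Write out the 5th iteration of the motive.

With a 6-note motive the entries are F4, E4, D4, each down a 2nd from the previous.
Extending down a 2nd: C4 → B3.
From B3 the diatonic shape gives B3 D4 G3 E3 C3 B2.

B3 D4 G3 E3 C3 B2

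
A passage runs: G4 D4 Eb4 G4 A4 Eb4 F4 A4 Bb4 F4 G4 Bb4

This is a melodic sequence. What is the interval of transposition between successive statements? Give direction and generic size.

up a 2nd

The 4-note cells begin on G4, A4, Bb4 — each up a 2nd from the last.
From G4 to A4: up a 2nd.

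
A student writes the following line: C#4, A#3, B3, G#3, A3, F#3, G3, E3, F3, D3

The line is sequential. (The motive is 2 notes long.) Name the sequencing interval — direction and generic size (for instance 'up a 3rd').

Taking 2-note groups, the heads are C#4, B3, A3, G3, F3: the pattern moves down a 2nd.
C#4 to B3 is down a 2nd.

down a 2nd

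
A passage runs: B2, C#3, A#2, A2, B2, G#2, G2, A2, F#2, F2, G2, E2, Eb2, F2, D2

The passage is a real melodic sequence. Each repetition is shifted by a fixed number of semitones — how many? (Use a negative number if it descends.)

The 3-note cells begin on B2, A2, G2, F2, Eb2 — each down a 2nd from the last.
B2→A2 is 45 − 47 = -2 semitones.

-2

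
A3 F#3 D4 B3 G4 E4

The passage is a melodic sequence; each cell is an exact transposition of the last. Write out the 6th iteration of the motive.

The 2-note cells begin on A3, D4, G4 — each up a 4th from the last.
Continuing the starts: C5 → F5 → Bb5.
Statement 6 starts on Bb5 and keeps the same exact contour: Bb5 G5.

Bb5 G5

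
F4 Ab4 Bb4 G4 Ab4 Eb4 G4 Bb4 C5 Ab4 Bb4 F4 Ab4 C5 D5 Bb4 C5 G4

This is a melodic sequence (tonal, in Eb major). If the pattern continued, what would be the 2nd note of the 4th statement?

Grouping in 6s, the 2nd note of each cell is Ab4, Bb4, C5.
Each moves up a 2nd; the next is D5.

D5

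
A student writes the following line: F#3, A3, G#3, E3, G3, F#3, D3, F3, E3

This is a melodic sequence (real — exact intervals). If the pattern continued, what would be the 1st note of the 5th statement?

Bb2

Grouping in 3s, the 1st note of each cell is F#3, E3, D3.
Extending down a 2nd: C3 → Bb2.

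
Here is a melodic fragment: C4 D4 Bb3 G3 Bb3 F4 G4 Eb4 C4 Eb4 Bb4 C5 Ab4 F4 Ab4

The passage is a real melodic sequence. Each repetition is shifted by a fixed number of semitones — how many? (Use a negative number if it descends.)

The 5-note cells begin on C4, F4, Bb4 — each up a 4th from the last.
C4 to F4 spans +5 semitones.

5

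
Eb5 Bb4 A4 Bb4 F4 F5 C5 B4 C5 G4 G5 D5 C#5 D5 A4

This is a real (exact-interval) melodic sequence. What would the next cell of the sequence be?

The 5-note cells begin on Eb5, F5, G5 — each up a 2nd from the last.
Statement 4 starts on A5 and keeps the same exact contour: A5 E5 D#5 E5 B4.

A5 E5 D#5 E5 B4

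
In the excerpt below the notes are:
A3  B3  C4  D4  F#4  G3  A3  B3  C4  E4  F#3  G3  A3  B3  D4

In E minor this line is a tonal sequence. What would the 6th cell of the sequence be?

C3 D3 E3 F#3 A3

Unit = 5 notes; the statements start on A3, G3, F#3, moving down a 2nd each time.
Continuing the starts: E3 → D3 → C3.
From C3 the diatonic shape gives C3 D3 E3 F#3 A3.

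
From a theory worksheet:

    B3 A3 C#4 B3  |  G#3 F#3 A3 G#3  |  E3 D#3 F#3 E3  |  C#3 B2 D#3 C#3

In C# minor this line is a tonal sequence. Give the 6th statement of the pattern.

Taking 4-note groups, the heads are B3, G#3, E3, C#3: the pattern moves down a 3rd.
Continuing the starts: A2 → F#2.
From F#2 the diatonic shape gives F#2 E2 G#2 F#2.

F#2 E2 G#2 F#2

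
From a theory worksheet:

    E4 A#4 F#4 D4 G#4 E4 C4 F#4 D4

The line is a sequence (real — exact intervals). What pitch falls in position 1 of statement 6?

The unit is 3 notes. Position-1 pitches of the 3 shown cells: E4, D4, C4.
Each moves down a 2nd. Continuing: Bb3 → Ab3 → Gb3.

Gb3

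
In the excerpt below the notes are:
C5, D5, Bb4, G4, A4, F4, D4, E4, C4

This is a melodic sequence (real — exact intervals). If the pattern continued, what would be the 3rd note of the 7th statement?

The unit is 3 notes. Position-3 pitches of the 3 shown cells: Bb4, F4, C4.
Each moves down a 4th. Continuing: G3 → D3 → A2 → E2.

E2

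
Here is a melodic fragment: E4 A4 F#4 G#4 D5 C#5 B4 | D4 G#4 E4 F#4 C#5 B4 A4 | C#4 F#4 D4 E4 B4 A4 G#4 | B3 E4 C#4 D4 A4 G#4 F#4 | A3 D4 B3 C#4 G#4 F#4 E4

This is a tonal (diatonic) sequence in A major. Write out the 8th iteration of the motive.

Taking 7-note groups, the heads are E4, D4, C#4, B3, A3: the pattern moves down a 2nd.
Extending down a 2nd: G#3 → F#3 → E3.
From E3 the diatonic shape gives E3 A3 F#3 G#3 D4 C#4 B3.

E3 A3 F#3 G#3 D4 C#4 B3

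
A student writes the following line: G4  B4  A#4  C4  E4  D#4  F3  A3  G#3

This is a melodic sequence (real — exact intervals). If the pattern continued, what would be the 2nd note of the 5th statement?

G2

Grouping in 3s, the 2nd note of each cell is B4, E4, A3.
Carrying that down a 5th forward: D3 → G2.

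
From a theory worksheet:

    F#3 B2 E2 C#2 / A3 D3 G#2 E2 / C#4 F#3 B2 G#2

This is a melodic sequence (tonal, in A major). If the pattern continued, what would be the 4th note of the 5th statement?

D3

The unit is 4 notes. Position-4 pitches of the 3 shown cells: C#2, E2, G#2.
Each moves up a 3rd. Continuing: B2 → D3.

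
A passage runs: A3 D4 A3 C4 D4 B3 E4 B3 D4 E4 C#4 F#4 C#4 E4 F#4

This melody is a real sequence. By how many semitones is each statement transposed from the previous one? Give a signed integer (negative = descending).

Taking 5-note groups, the heads are A3, B3, C#4: the pattern moves up a 2nd.
A3→B3 is 59 − 57 = 2 semitones.

2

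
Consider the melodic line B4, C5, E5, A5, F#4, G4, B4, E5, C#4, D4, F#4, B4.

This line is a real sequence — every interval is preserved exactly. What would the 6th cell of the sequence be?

A#2 B2 D#3 G#3

Taking 4-note groups, the heads are B4, F#4, C#4: the pattern moves down a 4th.
Continuing the starts: G#3 → D#3 → A#2.
From A#2 the exact shape gives A#2 B2 D#3 G#3.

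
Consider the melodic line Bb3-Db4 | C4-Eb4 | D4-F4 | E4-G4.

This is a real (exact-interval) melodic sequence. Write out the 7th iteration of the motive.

A#4 C#5

The 2-note cells begin on Bb3, C4, D4, E4 — each up a 2nd from the last.
Carrying on: F#4 → G#4 → A#4.
From A#4 the exact shape gives A#4 C#5.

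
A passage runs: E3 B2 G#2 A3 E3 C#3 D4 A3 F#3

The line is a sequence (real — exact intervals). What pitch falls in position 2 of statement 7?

F5

Grouping in 3s, the 2nd note of each cell is B2, E3, A3.
Each moves up a 4th. Continuing: D4 → G4 → C5 → F5.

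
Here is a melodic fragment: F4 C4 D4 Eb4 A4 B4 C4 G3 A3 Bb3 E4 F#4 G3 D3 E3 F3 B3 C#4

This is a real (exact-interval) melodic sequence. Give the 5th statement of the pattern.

The 6-note cells begin on F4, C4, G3 — each down a 4th from the last.
Extending down a 4th: D3 → A2.
So cell 5 is A2 E2 F#2 G2 C#3 D#3.

A2 E2 F#2 G2 C#3 D#3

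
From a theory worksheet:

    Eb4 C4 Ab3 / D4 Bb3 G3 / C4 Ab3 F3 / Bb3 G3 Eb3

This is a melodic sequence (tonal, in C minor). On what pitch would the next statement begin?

Ab3

The 3-note cells begin on Eb4, D4, C4, Bb3 — each down a 2nd from the last.
The next head, down a 2nd from Bb3, is Ab3.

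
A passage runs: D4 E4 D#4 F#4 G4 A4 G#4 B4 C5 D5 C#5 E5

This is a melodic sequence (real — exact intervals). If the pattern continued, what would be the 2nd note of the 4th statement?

With 4-note cells, note 2 of each statement runs E4, A4, D5.
One more up a 4th gives G5.

G5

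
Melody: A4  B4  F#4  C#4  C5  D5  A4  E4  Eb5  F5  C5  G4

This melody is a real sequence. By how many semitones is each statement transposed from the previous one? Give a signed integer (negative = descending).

3

With a 4-note motive the entries are A4, C5, Eb5, each up a 3rd from the previous.
Counting half-steps from A4 to C5: 3.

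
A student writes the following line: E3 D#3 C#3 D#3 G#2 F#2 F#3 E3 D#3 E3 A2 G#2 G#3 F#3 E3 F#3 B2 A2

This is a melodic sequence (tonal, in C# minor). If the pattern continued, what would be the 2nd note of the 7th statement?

Grouping in 6s, the 2nd note of each cell is D#3, E3, F#3.
Extending up a 2nd: G#3 → A3 → B3 → C#4.

C#4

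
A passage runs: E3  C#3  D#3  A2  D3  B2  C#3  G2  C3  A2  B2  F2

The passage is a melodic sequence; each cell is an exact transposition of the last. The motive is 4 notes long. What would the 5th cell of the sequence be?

With a 4-note motive the entries are E3, D3, C3, each down a 2nd from the previous.
Continuing the starts: Bb2 → Ab2.
So cell 5 is Ab2 F2 G2 Db2.

Ab2 F2 G2 Db2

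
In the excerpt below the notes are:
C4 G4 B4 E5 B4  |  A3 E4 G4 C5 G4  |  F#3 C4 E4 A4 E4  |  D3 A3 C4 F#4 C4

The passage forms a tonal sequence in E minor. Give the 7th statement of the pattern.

E2 B2 D3 G3 D3

Taking 5-note groups, the heads are C4, A3, F#3, D3: the pattern moves down a 3rd.
Extending down a 3rd: B2 → G2 → E2.
From E2 the diatonic shape gives E2 B2 D3 G3 D3.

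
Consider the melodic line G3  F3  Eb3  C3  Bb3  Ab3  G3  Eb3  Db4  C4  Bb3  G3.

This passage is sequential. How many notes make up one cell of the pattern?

4

There are 12 notes; a 4-note unit gives 3 cells:
G3 F3 Eb3 C3 | Bb3 Ab3 G3 Eb3 | Db4 C4 Bb3 G3
That's a consistent up a 3rd shift per cell, and no other grouping gives one.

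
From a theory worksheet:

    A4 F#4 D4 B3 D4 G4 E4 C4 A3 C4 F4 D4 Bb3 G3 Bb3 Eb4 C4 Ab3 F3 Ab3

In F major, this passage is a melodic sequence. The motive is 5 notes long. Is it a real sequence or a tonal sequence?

real

Each cell has the same semitone pattern (-3, -4, -3, 3) — intervals are preserved exactly.
And F#4 lies outside F major, so the sequence is real rather than tonal.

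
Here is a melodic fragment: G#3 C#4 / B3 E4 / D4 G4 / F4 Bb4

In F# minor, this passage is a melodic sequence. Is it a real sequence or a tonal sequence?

Each cell has the same semitone pattern (5,) — intervals are preserved exactly.
And G4 lies outside F# minor, so the sequence is real rather than tonal.

real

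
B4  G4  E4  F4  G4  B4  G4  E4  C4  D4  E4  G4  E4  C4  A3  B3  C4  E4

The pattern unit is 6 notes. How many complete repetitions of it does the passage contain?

3

18 notes in groups of 6 gives 18/6 = 3 statements.
Starts: B4, G4, E4 — each down a 3rd.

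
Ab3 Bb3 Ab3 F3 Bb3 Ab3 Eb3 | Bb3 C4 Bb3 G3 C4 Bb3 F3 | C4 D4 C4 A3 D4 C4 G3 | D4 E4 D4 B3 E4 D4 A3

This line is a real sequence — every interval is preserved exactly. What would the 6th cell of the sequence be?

F#4 G#4 F#4 D#4 G#4 F#4 C#4

Taking 7-note groups, the heads are Ab3, Bb3, C4, D4: the pattern moves up a 2nd.
Continuing the starts: E4 → F#4.
From F#4 the exact shape gives F#4 G#4 F#4 D#4 G#4 F#4 C#4.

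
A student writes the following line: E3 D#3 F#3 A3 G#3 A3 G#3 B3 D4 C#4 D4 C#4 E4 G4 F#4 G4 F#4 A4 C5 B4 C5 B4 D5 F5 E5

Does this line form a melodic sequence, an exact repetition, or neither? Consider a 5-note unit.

Each 5-note cell is the previous one transposed up a 4th.

sequence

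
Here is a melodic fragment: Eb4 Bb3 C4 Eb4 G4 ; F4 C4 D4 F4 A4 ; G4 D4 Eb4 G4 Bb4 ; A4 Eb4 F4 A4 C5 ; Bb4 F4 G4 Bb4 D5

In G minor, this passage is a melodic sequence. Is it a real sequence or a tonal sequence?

Every note is diatonic to G minor.
Cell 1 has +2 semitones from note 2 to 3, but cell 3 has +1 — the interval quality changes while the contour stays the same, which is the hallmark of a tonal sequence.

tonal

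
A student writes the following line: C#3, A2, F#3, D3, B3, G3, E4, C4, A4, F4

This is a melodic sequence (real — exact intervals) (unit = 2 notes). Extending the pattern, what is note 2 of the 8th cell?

Ab5

With 2-note cells, note 2 of each statement runs A2, D3, G3, C4, F4.
Carrying that up a 4th forward: Bb4 → Eb5 → Ab5.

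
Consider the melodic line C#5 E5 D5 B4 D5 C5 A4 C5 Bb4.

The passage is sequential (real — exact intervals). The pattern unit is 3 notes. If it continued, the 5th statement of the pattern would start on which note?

The 3-note cells begin on C#5, B4, A4 — each down a 2nd from the last.
Continuing: G4 → F4. Statement 5 starts on F4.

F4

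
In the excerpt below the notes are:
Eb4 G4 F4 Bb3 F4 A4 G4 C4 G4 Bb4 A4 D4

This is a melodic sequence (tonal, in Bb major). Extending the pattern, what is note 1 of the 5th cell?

With 4-note cells, note 1 of each statement runs Eb4, F4, G4.
Extending up a 2nd: A4 → Bb4.

Bb4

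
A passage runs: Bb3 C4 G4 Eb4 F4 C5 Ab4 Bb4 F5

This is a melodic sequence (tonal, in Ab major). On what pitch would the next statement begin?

Db5

The 3-note cells begin on Bb3, Eb4, Ab4 — each up a 4th from the last.
One more step up a 4th gives Db5.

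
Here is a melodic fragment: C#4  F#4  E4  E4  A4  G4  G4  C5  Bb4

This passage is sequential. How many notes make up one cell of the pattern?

3

9 notes total. Splitting into 3 groups of 3:
C#4 F#4 E4 | E4 A4 G4 | G4 C5 Bb4
That's a consistent up a 3rd shift per cell, and no other grouping gives one.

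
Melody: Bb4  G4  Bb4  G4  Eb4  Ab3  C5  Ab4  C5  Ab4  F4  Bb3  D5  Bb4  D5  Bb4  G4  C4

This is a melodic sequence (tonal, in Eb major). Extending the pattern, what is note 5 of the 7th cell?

D5

Grouping in 6s, the 5th note of each cell is Eb4, F4, G4.
Extending up a 2nd: Ab4 → Bb4 → C5 → D5.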